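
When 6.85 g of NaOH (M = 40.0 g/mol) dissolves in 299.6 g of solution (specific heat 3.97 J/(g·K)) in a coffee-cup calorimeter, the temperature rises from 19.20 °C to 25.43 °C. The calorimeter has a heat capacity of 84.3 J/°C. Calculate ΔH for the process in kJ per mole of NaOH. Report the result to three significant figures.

|ΔT| = |25.43 − 19.20| = 6.23 °C
|q_surr| = (299.6 × 3.97 + 84.3) × 6.23 = 1273.712 × 6.23 = 7935 J
n(NaOH) = 6.85 / 40.0 = 0.1713 mol
Temperature rose, so q_rxn = −|q_surr| = -7.935 kJ
ΔH = q_rxn / n = -46.32 kJ/mol

ΔH = -46.3 kJ/mol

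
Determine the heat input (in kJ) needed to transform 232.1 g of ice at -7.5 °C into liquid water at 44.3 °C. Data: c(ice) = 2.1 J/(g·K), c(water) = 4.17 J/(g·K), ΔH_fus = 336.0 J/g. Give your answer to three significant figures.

q1 (heat ice -7.5→0.0 °C): 232.1 × 2.1 × 7.5 = 3656 J
q2 (melt at 0 °C): 232.1 × 336.0 = 77986 J
q3 (heat water 0.0→44.3 °C): 232.1 × 4.17 × 44.3 = 42876 J
Total: 3656 + 77986 + 42876 = 124518 J = 125 kJ

q = 125 kJ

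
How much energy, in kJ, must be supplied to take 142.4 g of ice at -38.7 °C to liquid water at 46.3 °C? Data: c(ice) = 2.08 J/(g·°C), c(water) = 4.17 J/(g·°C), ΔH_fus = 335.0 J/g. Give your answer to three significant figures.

q1 (heat ice -38.7→0.0 °C): 142.4 × 2.08 × 38.7 = 11463 J
q2 (melt at 0 °C): 142.4 × 335.0 = 47704 J
q3 (heat water 0.0→46.3 °C): 142.4 × 4.17 × 46.3 = 27493 J
Total: 11463 + 47704 + 27493 = 86660 J = 86.7 kJ

q = 86.7 kJ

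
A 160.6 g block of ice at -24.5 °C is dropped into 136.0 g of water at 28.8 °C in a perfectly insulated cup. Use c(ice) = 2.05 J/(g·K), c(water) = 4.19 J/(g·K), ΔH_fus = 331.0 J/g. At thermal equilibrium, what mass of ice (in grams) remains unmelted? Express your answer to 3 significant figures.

m_ice remaining = 135 g

Heat to warm all ice to 0 °C: 160.6×2.05×24.5 = 8066.1 J
Heat released by water cooling to 0 °C: 136.0×4.19×28.8 = 16411 J
16411 J < 8066.1 + 160.6×331.0 = 61224.7 J, so not all ice melts; final T = 0 °C.
Heat left for melting: 16411 − 8066.1 = 8344.9 J
Mass melted = 8344.9 / 331.0 = 25.21 g
Ice remaining = 160.6 − 25.21 = 135.39 g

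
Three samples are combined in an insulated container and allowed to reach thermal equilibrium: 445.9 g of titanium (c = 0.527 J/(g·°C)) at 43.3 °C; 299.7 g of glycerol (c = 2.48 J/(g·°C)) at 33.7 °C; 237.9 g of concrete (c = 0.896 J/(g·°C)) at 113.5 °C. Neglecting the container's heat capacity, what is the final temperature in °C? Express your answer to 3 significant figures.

Σ mᵢcᵢ(T − Tᵢ) = 0  ⇒  T = Σ mᵢcᵢTᵢ / Σ mᵢcᵢ
Σ mᵢcᵢ = 445.9×0.527 + 299.7×2.48 + 237.9×0.896 = 1191.4037
Σ mᵢcᵢTᵢ = 234.9893×43.3 + 743.256×33.7 + 213.1584×113.5 = 59416
T = 59416 / 1191.4037 = 49.87 °C

T_f = 49.9 °C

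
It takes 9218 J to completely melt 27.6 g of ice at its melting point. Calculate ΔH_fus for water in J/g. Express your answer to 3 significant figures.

ΔH_fus = 334 J/g

ΔH_fus = q / m = 9218 / 27.6 = 334 J/g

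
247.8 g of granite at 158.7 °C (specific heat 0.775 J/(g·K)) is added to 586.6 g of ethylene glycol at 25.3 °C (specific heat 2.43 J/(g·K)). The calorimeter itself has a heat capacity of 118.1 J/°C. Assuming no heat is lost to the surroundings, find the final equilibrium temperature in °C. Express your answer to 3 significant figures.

T_f = 40.1 °C

Heat lost by granite = heat gained by ethylene glycol + calorimeter.
(247.8)(0.775)(158.7 − T) = [(586.6)(2.43) + 118.1](T − 25.3)
192.045 (158.7 − T) = 1543.538 (T − 25.3)
30478 − 192.045 T = 1543.538 T − 39052
69530 = 1735.583 T
T = 40.06 °C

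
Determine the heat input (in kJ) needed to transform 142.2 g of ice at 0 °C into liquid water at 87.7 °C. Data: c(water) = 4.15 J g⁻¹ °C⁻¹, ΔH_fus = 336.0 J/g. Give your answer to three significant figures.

q = 99.5 kJ

q1 (melt at 0 °C): 142.2 × 336.0 = 47779 J
q2 (heat water 0.0→87.7 °C): 142.2 × 4.15 × 87.7 = 51754 J
Total: 47779 + 51754 = 99533 J = 99.5 kJ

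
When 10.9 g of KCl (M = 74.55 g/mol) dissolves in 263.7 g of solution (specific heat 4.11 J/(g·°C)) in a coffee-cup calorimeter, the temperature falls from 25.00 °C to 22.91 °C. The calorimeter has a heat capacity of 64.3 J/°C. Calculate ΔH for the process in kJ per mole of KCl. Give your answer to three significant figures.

ΔH = 16.4 kJ/mol

|ΔT| = |22.91 − 25.00| = 2.09 °C
|q_surr| = (263.7 × 4.11 + 64.3) × 2.09 = 1148.107 × 2.09 = 2400 J
n(KCl) = 10.9 / 74.55 = 0.1462 mol
Temperature fell, so q_rxn = +|q_surr| = 2.400 kJ
ΔH = q_rxn / n = 16.42 kJ/mol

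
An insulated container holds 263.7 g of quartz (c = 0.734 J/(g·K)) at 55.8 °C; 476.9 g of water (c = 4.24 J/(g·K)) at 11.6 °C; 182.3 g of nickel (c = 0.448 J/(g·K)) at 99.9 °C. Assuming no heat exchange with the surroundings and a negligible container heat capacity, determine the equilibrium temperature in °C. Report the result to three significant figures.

Σ mᵢcᵢ(T − Tᵢ) = 0  ⇒  T = Σ mᵢcᵢTᵢ / Σ mᵢcᵢ
Σ mᵢcᵢ = 263.7×0.734 + 476.9×4.24 + 182.3×0.448 = 2297.2822
Σ mᵢcᵢTᵢ = 193.5558×55.8 + 2022.056×11.6 + 81.6704×99.9 = 42415
T = 42415 / 2297.2822 = 18.46 °C

T_f = 18.5 °C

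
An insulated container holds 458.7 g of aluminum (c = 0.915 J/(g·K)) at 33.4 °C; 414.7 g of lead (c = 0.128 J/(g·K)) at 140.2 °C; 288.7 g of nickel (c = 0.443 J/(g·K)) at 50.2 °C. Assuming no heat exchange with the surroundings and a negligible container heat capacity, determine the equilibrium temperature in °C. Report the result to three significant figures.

T_f = 46.4 °C

Σ mᵢcᵢ(T − Tᵢ) = 0  ⇒  T = Σ mᵢcᵢTᵢ / Σ mᵢcᵢ
Σ mᵢcᵢ = 458.7×0.915 + 414.7×0.128 + 288.7×0.443 = 600.6862
Σ mᵢcᵢTᵢ = 419.7105×33.4 + 53.0816×140.2 + 127.8941×50.2 = 27881
T = 27881 / 600.6862 = 46.42 °C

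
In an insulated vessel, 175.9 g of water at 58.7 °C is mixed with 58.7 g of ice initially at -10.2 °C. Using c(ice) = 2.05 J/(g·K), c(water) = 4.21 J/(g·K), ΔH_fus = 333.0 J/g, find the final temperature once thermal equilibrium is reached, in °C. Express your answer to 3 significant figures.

Heat to bring ice to 0 °C and melt it: q₁ = 58.7×2.05×10.2 + 58.7×333.0 = 20775 J
Heat the water can supply cooling to 0 °C: 175.9×4.21×58.7 = 43469.6 J > q₁, so all ice melts.
Energy balance: 175.9×4.21×(58.7 − T) = 20775 + 58.7×4.21×(T − 0)
740.539(58.7 − T) = 20775 + 247.127 T
43469.6 − 20775 = 987.666 T
T = 22694.6 / 987.666 = 22.98 °C

T_f = 23.0 °C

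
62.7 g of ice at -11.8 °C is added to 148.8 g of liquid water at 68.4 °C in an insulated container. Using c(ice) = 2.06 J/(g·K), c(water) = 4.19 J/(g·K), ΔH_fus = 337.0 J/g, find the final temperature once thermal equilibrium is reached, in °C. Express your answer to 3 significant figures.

T_f = 22.6 °C

Heat to bring ice to 0 °C and melt it: q₁ = 62.7×2.06×11.8 + 62.7×337.0 = 22654 J
Heat the water can supply cooling to 0 °C: 148.8×4.19×68.4 = 42645.5 J > q₁, so all ice melts.
Energy balance: 148.8×4.19×(68.4 − T) = 22654 + 62.7×4.19×(T − 0)
623.472(68.4 − T) = 22654 + 262.713 T
42645.5 − 22654 = 886.185 T
T = 19991.5 / 886.185 = 22.56 °C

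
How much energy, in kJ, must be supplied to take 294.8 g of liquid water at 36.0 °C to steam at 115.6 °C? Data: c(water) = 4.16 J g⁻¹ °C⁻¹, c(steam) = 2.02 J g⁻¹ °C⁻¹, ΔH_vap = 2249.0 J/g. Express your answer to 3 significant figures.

q1 (heat water 36.0→100.0 °C): 294.8 × 4.16 × 64.0 = 78488 J
q2 (vaporize at 100 °C): 294.8 × 2249.0 = 663005 J
q3 (heat steam 100.0→115.6 °C): 294.8 × 2.02 × 15.6 = 9290 J
Total: 78488 + 663005 + 9290 = 750783 J = 751 kJ

q = 751 kJ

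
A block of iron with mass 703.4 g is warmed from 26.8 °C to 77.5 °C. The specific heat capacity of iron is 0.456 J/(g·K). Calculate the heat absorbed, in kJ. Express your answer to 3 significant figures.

q = m c ΔT = 703.4 × 0.456 × (77.5 − 26.8)
q = 703.4 × 0.456 × 50.7 = 16260 J = 16.3 kJ

q = 16.3 kJ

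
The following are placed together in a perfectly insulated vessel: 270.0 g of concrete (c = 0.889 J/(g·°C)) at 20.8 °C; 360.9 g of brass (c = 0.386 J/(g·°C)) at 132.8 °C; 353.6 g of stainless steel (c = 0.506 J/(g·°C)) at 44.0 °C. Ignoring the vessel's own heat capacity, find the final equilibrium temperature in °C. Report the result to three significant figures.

T_f = 56.2 °C

Σ mᵢcᵢ(T − Tᵢ) = 0  ⇒  T = Σ mᵢcᵢTᵢ / Σ mᵢcᵢ
Σ mᵢcᵢ = 270.0×0.889 + 360.9×0.386 + 353.6×0.506 = 558.2590
Σ mᵢcᵢTᵢ = 240.03×20.8 + 139.3074×132.8 + 178.9216×44.0 = 31365
T = 31365 / 558.2590 = 56.18 °C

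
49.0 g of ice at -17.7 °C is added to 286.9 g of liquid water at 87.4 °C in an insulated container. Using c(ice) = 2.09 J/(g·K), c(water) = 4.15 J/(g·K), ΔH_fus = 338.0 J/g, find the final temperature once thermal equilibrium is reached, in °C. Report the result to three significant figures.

Heat to bring ice to 0 °C and melt it: q₁ = 49.0×2.09×17.7 + 49.0×338.0 = 18375 J
Heat the water can supply cooling to 0 °C: 286.9×4.15×87.4 = 104061 J > q₁, so all ice melts.
Energy balance: 286.9×4.15×(87.4 − T) = 18375 + 49.0×4.15×(T − 0)
1190.635(87.4 − T) = 18375 + 203.35 T
104061 − 18375 = 1393.985 T
T = 85686 / 1393.985 = 61.47 °C

T_f = 61.5 °C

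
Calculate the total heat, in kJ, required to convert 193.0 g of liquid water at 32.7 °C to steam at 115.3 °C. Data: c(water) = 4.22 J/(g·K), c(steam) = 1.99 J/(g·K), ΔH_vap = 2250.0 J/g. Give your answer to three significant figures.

q1 (heat water 32.7→100.0 °C): 193.0 × 4.22 × 67.3 = 54813 J
q2 (vaporize at 100 °C): 193.0 × 2250.0 = 434250 J
q3 (heat steam 100.0→115.3 °C): 193.0 × 1.99 × 15.3 = 5876 J
Total: 54813 + 434250 + 5876 = 494939 J = 495 kJ

q = 495 kJ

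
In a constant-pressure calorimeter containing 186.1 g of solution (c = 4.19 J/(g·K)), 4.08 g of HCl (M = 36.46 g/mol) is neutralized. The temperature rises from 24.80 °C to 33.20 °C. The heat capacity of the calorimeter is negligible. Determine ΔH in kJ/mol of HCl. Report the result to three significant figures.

ΔH = -58.5 kJ/mol

|ΔT| = |33.20 − 24.80| = 8.40 °C
|q_surr| = (186.1 × 4.19) × 8.40 = 779.759 × 8.40 = 6550 J
n(HCl) = 4.08 / 36.46 = 0.1119 mol
Temperature rose, so q_rxn = −|q_surr| = -6.550 kJ
ΔH = q_rxn / n = -58.53 kJ/mol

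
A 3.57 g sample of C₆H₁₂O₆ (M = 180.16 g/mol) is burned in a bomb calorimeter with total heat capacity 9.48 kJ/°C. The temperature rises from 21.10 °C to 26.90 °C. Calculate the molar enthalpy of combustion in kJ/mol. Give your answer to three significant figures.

ΔH = -2770 kJ/mol

ΔT = 26.90 − 21.10 = 5.80 °C
q_cal = C_cal × ΔT = 9.48 × 5.80 = 54.984 kJ
n = 3.57 / 180.16 = 0.01982 mol
q_rxn = −q_cal = -54.984 kJ
ΔH = -54.984 / 0.01982 = -2774 kJ/mol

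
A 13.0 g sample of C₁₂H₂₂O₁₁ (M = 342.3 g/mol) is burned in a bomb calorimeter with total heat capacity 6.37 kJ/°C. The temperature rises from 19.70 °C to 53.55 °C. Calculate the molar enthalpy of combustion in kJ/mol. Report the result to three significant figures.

ΔT = 53.55 − 19.70 = 33.85 °C
q_cal = C_cal × ΔT = 6.37 × 33.85 = 215.6245 kJ
n = 13.0 / 342.3 = 0.03798 mol
q_rxn = −q_cal = -215.6245 kJ
ΔH = -215.6245 / 0.03798 = -5677 kJ/mol

ΔH = -5680 kJ/mol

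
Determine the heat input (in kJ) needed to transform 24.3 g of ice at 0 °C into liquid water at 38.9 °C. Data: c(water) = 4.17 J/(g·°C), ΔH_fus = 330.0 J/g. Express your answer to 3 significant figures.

q = 12.0 kJ

q1 (melt at 0 °C): 24.3 × 330.0 = 8019 J
q2 (heat water 0.0→38.9 °C): 24.3 × 4.17 × 38.9 = 3942 J
Total: 8019 + 3942 = 11961 J = 12.0 kJ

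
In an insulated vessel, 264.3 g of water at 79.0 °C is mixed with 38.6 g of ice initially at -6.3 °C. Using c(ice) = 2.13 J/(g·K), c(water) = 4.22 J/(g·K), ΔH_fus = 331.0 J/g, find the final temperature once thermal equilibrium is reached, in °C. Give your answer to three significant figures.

T_f = 58.5 °C

Heat to bring ice to 0 °C and melt it: q₁ = 38.6×2.13×6.3 + 38.6×331.0 = 13295 J
Heat the water can supply cooling to 0 °C: 264.3×4.22×79.0 = 88112.3 J > q₁, so all ice melts.
Energy balance: 264.3×4.22×(79.0 − T) = 13295 + 38.6×4.22×(T − 0)
1115.346(79.0 − T) = 13295 + 162.892 T
88112.3 − 13295 = 1278.238 T
T = 74817.3 / 1278.238 = 58.53 °C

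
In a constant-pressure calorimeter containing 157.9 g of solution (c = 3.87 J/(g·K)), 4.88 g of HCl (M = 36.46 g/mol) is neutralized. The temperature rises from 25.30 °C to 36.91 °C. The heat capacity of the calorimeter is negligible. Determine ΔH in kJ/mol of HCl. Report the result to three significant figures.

ΔH = -53.0 kJ/mol

|ΔT| = |36.91 − 25.30| = 11.61 °C
|q_surr| = (157.9 × 3.87) × 11.61 = 611.073 × 11.61 = 7095 J
n(HCl) = 4.88 / 36.46 = 0.1338 mol
Temperature rose, so q_rxn = −|q_surr| = -7.095 kJ
ΔH = q_rxn / n = -53.03 kJ/mol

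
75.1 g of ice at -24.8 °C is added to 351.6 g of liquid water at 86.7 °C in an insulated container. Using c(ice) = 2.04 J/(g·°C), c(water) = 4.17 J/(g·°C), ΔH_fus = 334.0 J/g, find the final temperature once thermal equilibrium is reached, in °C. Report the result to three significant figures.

Heat to bring ice to 0 °C and melt it: q₁ = 75.1×2.04×24.8 + 75.1×334.0 = 28883 J
Heat the water can supply cooling to 0 °C: 351.6×4.17×86.7 = 127117 J > q₁, so all ice melts.
Energy balance: 351.6×4.17×(86.7 − T) = 28883 + 75.1×4.17×(T − 0)
1466.172(86.7 − T) = 28883 + 313.167 T
127117 − 28883 = 1779.339 T
T = 98234 / 1779.339 = 55.21 °C

T_f = 55.2 °C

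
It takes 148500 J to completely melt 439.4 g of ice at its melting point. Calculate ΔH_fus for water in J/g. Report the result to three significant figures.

ΔH_fus = q / m = 148500 / 439.4 = 338 J/g

ΔH_fus = 338 J/g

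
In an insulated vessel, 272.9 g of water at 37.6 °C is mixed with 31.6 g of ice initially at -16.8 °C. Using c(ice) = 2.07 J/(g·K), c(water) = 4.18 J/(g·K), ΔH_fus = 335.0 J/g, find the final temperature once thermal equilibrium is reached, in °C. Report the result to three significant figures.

Heat to bring ice to 0 °C and melt it: q₁ = 31.6×2.07×16.8 + 31.6×335.0 = 11685 J
Heat the water can supply cooling to 0 °C: 272.9×4.18×37.6 = 42891.1 J > q₁, so all ice melts.
Energy balance: 272.9×4.18×(37.6 − T) = 11685 + 31.6×4.18×(T − 0)
1140.722(37.6 − T) = 11685 + 132.088 T
42891.1 − 11685 = 1272.810 T
T = 31206.1 / 1272.810 = 24.52 °C

T_f = 24.5 °C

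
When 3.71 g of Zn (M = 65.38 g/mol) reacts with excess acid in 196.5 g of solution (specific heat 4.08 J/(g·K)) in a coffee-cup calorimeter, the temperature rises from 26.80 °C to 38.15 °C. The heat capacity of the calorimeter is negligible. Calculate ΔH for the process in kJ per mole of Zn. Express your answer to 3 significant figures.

ΔH = -160 kJ/mol

|ΔT| = |38.15 − 26.80| = 11.35 °C
|q_surr| = (196.5 × 4.08) × 11.35 = 801.72 × 11.35 = 9100 J
n(Zn) = 3.71 / 65.38 = 0.05675 mol
Temperature rose, so q_rxn = −|q_surr| = -9.100 kJ
ΔH = q_rxn / n = -160.4 kJ/mol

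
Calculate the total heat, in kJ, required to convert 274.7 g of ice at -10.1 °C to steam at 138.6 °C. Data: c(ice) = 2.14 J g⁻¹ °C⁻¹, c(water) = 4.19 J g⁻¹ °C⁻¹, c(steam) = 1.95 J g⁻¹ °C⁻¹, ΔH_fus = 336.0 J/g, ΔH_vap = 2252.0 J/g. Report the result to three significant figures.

q = 853 kJ

q1 (heat ice -10.1→0.0 °C): 274.7 × 2.14 × 10.1 = 5937 J
q2 (melt at 0 °C): 274.7 × 336.0 = 92299 J
q3 (heat water 0.0→100.0 °C): 274.7 × 4.19 × 100.0 = 115099 J
q4 (vaporize at 100 °C): 274.7 × 2252.0 = 618624 J
q5 (heat steam 100.0→138.6 °C): 274.7 × 1.95 × 38.6 = 20677 J
Total: 5937 + 92299 + 115099 + 618624 + 20677 = 852636 J = 853 kJ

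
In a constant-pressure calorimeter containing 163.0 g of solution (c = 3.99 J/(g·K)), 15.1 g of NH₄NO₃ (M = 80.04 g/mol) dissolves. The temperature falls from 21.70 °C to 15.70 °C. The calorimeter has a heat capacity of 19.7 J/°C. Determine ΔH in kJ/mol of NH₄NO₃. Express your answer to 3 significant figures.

ΔH = 21.3 kJ/mol

|ΔT| = |15.70 − 21.70| = 6.00 °C
|q_surr| = (163.0 × 3.99 + 19.7) × 6.00 = 670.07 × 6.00 = 4020 J
n(NH₄NO₃) = 15.1 / 80.04 = 0.1887 mol
Temperature fell, so q_rxn = +|q_surr| = 4.020 kJ
ΔH = q_rxn / n = 21.30 kJ/mol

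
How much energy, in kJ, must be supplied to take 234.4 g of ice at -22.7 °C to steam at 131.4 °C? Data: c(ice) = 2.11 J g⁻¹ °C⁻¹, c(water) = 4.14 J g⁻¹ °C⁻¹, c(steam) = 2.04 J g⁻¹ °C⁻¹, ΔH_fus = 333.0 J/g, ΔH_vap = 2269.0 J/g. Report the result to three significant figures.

q1 (heat ice -22.7→0.0 °C): 234.4 × 2.11 × 22.7 = 11227 J
q2 (melt at 0 °C): 234.4 × 333.0 = 78055 J
q3 (heat water 0.0→100.0 °C): 234.4 × 4.14 × 100.0 = 97042 J
q4 (vaporize at 100 °C): 234.4 × 2269.0 = 531854 J
q5 (heat steam 100.0→131.4 °C): 234.4 × 2.04 × 31.4 = 15015 J
Total: 11227 + 78055 + 97042 + 531854 + 15015 = 733193 J = 733 kJ

q = 733 kJ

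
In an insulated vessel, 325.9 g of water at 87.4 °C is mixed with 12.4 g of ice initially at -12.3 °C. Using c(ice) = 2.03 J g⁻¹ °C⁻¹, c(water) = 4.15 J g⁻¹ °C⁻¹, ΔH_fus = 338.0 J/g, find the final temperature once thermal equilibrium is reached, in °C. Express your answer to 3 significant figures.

Heat to bring ice to 0 °C and melt it: q₁ = 12.4×2.03×12.3 + 12.4×338.0 = 4500.8 J
Heat the water can supply cooling to 0 °C: 325.9×4.15×87.4 = 118207 J > q₁, so all ice melts.
Energy balance: 325.9×4.15×(87.4 − T) = 4500.8 + 12.4×4.15×(T − 0)
1352.485(87.4 − T) = 4500.8 + 51.46 T
118207 − 4500.8 = 1403.945 T
T = 113706.2 / 1403.945 = 80.99 °C

T_f = 81.0 °C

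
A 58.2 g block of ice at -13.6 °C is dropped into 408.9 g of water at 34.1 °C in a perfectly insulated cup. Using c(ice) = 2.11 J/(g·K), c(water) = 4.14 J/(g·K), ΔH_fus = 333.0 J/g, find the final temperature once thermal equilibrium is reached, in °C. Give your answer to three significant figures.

T_f = 19.0 °C

Heat to bring ice to 0 °C and melt it: q₁ = 58.2×2.11×13.6 + 58.2×333.0 = 21051 J
Heat the water can supply cooling to 0 °C: 408.9×4.14×34.1 = 57726.0 J > q₁, so all ice melts.
Energy balance: 408.9×4.14×(34.1 − T) = 21051 + 58.2×4.14×(T − 0)
1692.846(34.1 − T) = 21051 + 240.948 T
57726.0 − 21051 = 1933.794 T
T = 36675.0 / 1933.794 = 18.97 °C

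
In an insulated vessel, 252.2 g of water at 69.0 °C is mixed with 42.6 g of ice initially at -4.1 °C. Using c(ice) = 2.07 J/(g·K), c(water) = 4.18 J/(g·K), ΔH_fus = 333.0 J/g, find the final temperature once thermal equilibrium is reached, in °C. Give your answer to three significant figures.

T_f = 47.2 °C

Heat to bring ice to 0 °C and melt it: q₁ = 42.6×2.07×4.1 + 42.6×333.0 = 14547 J
Heat the water can supply cooling to 0 °C: 252.2×4.18×69.0 = 72739.5 J > q₁, so all ice melts.
Energy balance: 252.2×4.18×(69.0 − T) = 14547 + 42.6×4.18×(T − 0)
1054.196(69.0 − T) = 14547 + 178.068 T
72739.5 − 14547 = 1232.264 T
T = 58192.5 / 1232.264 = 47.22 °C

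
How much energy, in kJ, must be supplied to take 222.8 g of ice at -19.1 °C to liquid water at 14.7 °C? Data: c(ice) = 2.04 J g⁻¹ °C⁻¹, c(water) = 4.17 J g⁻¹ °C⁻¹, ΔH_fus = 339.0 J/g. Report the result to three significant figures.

q1 (heat ice -19.1→0.0 °C): 222.8 × 2.04 × 19.1 = 8681 J
q2 (melt at 0 °C): 222.8 × 339.0 = 75529 J
q3 (heat water 0.0→14.7 °C): 222.8 × 4.17 × 14.7 = 13657 J
Total: 8681 + 75529 + 13657 = 97867 J = 97.9 kJ

q = 97.9 kJ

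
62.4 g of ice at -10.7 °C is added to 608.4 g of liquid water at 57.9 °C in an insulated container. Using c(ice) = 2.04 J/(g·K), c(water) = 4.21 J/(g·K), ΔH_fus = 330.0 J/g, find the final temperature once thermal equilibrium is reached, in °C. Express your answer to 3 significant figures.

T_f = 44.7 °C

Heat to bring ice to 0 °C and melt it: q₁ = 62.4×2.04×10.7 + 62.4×330.0 = 21954 J
Heat the water can supply cooling to 0 °C: 608.4×4.21×57.9 = 148303 J > q₁, so all ice melts.
Energy balance: 608.4×4.21×(57.9 − T) = 21954 + 62.4×4.21×(T − 0)
2561.364(57.9 − T) = 21954 + 262.704 T
148303 − 21954 = 2824.068 T
T = 126349 / 2824.068 = 44.74 °C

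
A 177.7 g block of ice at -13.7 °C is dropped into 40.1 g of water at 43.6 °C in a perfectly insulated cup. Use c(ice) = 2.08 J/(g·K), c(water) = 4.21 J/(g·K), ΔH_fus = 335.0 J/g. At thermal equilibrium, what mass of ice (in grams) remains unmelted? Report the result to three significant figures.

m_ice remaining = 171 g

Heat to warm all ice to 0 °C: 177.7×2.08×13.7 = 5063.7 J
Heat released by water cooling to 0 °C: 40.1×4.21×43.6 = 7360.6 J
7360.6 J < 5063.7 + 177.7×335.0 = 64593.2 J, so not all ice melts; final T = 0 °C.
Heat left for melting: 7360.6 − 5063.7 = 2296.9 J
Mass melted = 2296.9 / 335.0 = 6.856 g
Ice remaining = 177.7 − 6.856 = 170.844 g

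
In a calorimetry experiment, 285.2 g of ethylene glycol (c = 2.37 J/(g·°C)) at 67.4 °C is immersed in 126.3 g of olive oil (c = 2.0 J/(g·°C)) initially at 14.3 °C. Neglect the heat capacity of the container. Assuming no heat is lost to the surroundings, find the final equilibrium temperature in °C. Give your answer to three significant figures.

T_f = 53.0 °C

Heat lost by ethylene glycol = heat gained by olive oil.
(285.2)(2.37)(67.4 − T) = (126.3)(2.0)(T − 14.3)
675.924 (67.4 − T) = 252.6 (T − 14.3)
45557 − 675.924 T = 252.6 T − 3612.2
49169.2 = 928.524 T
T = 52.95 °C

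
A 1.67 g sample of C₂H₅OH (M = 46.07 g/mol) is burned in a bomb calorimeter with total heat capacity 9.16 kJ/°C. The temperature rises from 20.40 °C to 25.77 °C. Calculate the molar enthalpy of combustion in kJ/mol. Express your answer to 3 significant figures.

ΔH = -1360 kJ/mol

ΔT = 25.77 − 20.40 = 5.37 °C
q_cal = C_cal × ΔT = 9.16 × 5.37 = 49.1892 kJ
n = 1.67 / 46.07 = 0.03625 mol
q_rxn = −q_cal = -49.1892 kJ
ΔH = -49.1892 / 0.03625 = -1357 kJ/mol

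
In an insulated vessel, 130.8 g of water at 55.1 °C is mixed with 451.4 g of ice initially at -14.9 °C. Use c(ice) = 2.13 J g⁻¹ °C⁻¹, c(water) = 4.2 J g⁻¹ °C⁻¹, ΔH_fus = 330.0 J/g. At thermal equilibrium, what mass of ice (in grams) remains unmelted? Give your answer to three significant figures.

Heat to warm all ice to 0 °C: 451.4×2.13×14.9 = 14326 J
Heat released by water cooling to 0 °C: 130.8×4.2×55.1 = 30270 J
30270 J < 14326 + 451.4×330.0 = 163288 J, so not all ice melts; final T = 0 °C.
Heat left for melting: 30270 − 14326 = 15944 J
Mass melted = 15944 / 330.0 = 48.32 g
Ice remaining = 451.4 − 48.32 = 403.08 g

m_ice remaining = 403 g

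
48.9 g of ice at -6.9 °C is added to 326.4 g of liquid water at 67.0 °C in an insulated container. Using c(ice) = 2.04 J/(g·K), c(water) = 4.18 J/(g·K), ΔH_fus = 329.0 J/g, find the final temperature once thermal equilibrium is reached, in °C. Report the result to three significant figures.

T_f = 47.6 °C

Heat to bring ice to 0 °C and melt it: q₁ = 48.9×2.04×6.9 + 48.9×329.0 = 16776 J
Heat the water can supply cooling to 0 °C: 326.4×4.18×67.0 = 91411.6 J > q₁, so all ice melts.
Energy balance: 326.4×4.18×(67.0 − T) = 16776 + 48.9×4.18×(T − 0)
1364.352(67.0 − T) = 16776 + 204.402 T
91411.6 − 16776 = 1568.754 T
T = 74635.6 / 1568.754 = 47.58 °C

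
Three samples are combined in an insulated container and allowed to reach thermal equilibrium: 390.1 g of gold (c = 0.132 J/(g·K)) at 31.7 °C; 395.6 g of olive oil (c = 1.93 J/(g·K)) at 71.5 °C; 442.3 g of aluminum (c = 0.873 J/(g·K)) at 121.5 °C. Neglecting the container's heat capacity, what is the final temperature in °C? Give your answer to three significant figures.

Σ mᵢcᵢ(T − Tᵢ) = 0  ⇒  T = Σ mᵢcᵢTᵢ / Σ mᵢcᵢ
Σ mᵢcᵢ = 390.1×0.132 + 395.6×1.93 + 442.3×0.873 = 1201.1291
Σ mᵢcᵢTᵢ = 51.4932×31.7 + 763.508×71.5 + 386.1279×121.5 = 103140
T = 103140 / 1201.1291 = 85.87 °C

T_f = 85.9 °C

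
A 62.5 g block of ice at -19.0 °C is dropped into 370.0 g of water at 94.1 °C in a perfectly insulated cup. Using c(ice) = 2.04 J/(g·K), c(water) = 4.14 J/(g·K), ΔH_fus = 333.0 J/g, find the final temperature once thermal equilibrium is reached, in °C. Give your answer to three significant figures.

Heat to bring ice to 0 °C and melt it: q₁ = 62.5×2.04×19.0 + 62.5×333.0 = 23235 J
Heat the water can supply cooling to 0 °C: 370.0×4.14×94.1 = 144142 J > q₁, so all ice melts.
Energy balance: 370.0×4.14×(94.1 − T) = 23235 + 62.5×4.14×(T − 0)
1531.8(94.1 − T) = 23235 + 258.75 T
144142 − 23235 = 1790.55 T
T = 120907 / 1790.55 = 67.53 °C

T_f = 67.5 °C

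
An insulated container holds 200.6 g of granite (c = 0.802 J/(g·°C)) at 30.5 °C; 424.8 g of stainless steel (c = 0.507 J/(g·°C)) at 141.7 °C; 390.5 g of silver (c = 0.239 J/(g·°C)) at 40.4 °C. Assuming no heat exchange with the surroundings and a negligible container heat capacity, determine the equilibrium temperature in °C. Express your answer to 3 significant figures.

Σ mᵢcᵢ(T − Tᵢ) = 0  ⇒  T = Σ mᵢcᵢTᵢ / Σ mᵢcᵢ
Σ mᵢcᵢ = 200.6×0.802 + 424.8×0.507 + 390.5×0.239 = 469.5843
Σ mᵢcᵢTᵢ = 160.8812×30.5 + 215.3736×141.7 + 93.3295×40.4 = 39196
T = 39196 / 469.5843 = 83.47 °C

T_f = 83.5 °C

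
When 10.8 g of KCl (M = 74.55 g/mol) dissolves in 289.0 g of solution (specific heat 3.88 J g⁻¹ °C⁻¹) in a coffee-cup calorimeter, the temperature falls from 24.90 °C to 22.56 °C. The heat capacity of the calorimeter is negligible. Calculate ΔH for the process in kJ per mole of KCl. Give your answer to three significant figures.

ΔH = 18.1 kJ/mol

|ΔT| = |22.56 − 24.90| = 2.34 °C
|q_surr| = (289.0 × 3.88) × 2.34 = 1121.32 × 2.34 = 2624 J
n(KCl) = 10.8 / 74.55 = 0.1449 mol
Temperature fell, so q_rxn = +|q_surr| = 2.624 kJ
ΔH = q_rxn / n = 18.11 kJ/mol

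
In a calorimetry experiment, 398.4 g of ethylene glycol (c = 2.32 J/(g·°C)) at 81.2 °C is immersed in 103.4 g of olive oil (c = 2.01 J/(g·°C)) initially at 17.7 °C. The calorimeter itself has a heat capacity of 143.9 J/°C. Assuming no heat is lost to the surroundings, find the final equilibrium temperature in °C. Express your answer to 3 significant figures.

Heat lost by ethylene glycol = heat gained by olive oil + calorimeter.
(398.4)(2.32)(81.2 − T) = [(103.4)(2.01) + 143.9](T − 17.7)
924.288 (81.2 − T) = 351.734 (T − 17.7)
75052 − 924.288 T = 351.734 T − 6225.7
81277.7 = 1276.022 T
T = 63.70 °C

T_f = 63.7 °C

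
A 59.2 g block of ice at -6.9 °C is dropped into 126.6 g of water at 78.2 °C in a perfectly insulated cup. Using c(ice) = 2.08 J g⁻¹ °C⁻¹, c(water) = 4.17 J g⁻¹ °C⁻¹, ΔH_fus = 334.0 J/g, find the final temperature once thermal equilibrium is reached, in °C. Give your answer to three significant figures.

Heat to bring ice to 0 °C and melt it: q₁ = 59.2×2.08×6.9 + 59.2×334.0 = 20622 J
Heat the water can supply cooling to 0 °C: 126.6×4.17×78.2 = 41283.5 J > q₁, so all ice melts.
Energy balance: 126.6×4.17×(78.2 − T) = 20622 + 59.2×4.17×(T − 0)
527.922(78.2 − T) = 20622 + 246.864 T
41283.5 − 20622 = 774.786 T
T = 20661.5 / 774.786 = 26.67 °C

T_f = 26.7 °C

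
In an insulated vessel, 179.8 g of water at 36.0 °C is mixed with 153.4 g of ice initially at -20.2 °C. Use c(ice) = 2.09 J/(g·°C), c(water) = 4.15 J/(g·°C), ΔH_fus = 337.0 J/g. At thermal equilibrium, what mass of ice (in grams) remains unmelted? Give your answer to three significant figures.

Heat to warm all ice to 0 °C: 153.4×2.09×20.2 = 6476.2 J
Heat released by water cooling to 0 °C: 179.8×4.15×36.0 = 26862 J
26862 J < 6476.2 + 153.4×337.0 = 58172.0 J, so not all ice melts; final T = 0 °C.
Heat left for melting: 26862 − 6476.2 = 20385.8 J
Mass melted = 20385.8 / 337.0 = 60.49 g
Ice remaining = 153.4 − 60.49 = 92.91 g

m_ice remaining = 92.9 g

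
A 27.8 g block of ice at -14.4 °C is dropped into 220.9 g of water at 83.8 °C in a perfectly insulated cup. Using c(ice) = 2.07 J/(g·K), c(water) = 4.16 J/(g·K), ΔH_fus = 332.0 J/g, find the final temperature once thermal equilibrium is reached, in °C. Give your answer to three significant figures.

Heat to bring ice to 0 °C and melt it: q₁ = 27.8×2.07×14.4 + 27.8×332.0 = 10058 J
Heat the water can supply cooling to 0 °C: 220.9×4.16×83.8 = 77007.5 J > q₁, so all ice melts.
Energy balance: 220.9×4.16×(83.8 − T) = 10058 + 27.8×4.16×(T − 0)
918.944(83.8 − T) = 10058 + 115.648 T
77007.5 − 10058 = 1034.592 T
T = 66949.5 / 1034.592 = 64.71 °C

T_f = 64.7 °C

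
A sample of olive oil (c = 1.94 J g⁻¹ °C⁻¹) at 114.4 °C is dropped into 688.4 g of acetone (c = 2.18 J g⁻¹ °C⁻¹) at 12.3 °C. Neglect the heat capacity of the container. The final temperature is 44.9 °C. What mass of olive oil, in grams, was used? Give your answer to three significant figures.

q_gained = (688.4 × 2.18) × (44.9 − 12.3) = 48920 J
q_lost = m × 1.94 × (114.4 − 44.9) = 134.83 m
m = 48920 / 134.83 = 363 g

m = 363 g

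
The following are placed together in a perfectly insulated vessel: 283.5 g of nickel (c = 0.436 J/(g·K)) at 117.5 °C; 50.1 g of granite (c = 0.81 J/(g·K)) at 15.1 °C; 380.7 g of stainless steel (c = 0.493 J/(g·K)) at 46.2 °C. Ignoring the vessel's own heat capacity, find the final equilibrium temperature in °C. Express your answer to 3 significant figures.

Σ mᵢcᵢ(T − Tᵢ) = 0  ⇒  T = Σ mᵢcᵢTᵢ / Σ mᵢcᵢ
Σ mᵢcᵢ = 283.5×0.436 + 50.1×0.81 + 380.7×0.493 = 351.8721
Σ mᵢcᵢTᵢ = 123.606×117.5 + 40.581×15.1 + 187.6851×46.2 = 23808
T = 23808 / 351.8721 = 67.66 °C

T_f = 67.7 °C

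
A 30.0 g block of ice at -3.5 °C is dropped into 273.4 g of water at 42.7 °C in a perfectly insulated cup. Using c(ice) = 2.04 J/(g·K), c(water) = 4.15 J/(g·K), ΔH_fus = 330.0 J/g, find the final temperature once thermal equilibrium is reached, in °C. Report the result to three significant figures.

T_f = 30.4 °C

Heat to bring ice to 0 °C and melt it: q₁ = 30.0×2.04×3.5 + 30.0×330.0 = 10114 J
Heat the water can supply cooling to 0 °C: 273.4×4.15×42.7 = 48447.8 J > q₁, so all ice melts.
Energy balance: 273.4×4.15×(42.7 − T) = 10114 + 30.0×4.15×(T − 0)
1134.61(42.7 − T) = 10114 + 124.5 T
48447.8 − 10114 = 1259.11 T
T = 38333.8 / 1259.11 = 30.445 °C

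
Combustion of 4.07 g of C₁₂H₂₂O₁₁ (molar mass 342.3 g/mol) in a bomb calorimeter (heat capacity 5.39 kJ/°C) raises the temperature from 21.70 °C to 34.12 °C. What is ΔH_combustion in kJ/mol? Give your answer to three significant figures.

ΔH = -5630 kJ/mol

ΔT = 34.12 − 21.70 = 12.42 °C
q_cal = C_cal × ΔT = 5.39 × 12.42 = 66.9438 kJ
n = 4.07 / 342.3 = 0.01189 mol
q_rxn = −q_cal = -66.9438 kJ
ΔH = -66.9438 / 0.01189 = -5630 kJ/mol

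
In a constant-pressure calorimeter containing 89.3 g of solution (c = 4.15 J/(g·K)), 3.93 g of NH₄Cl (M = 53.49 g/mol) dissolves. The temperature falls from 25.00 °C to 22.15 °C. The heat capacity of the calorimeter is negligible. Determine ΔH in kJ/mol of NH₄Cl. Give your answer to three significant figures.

|ΔT| = |22.15 − 25.00| = 2.85 °C
|q_surr| = (89.3 × 4.15) × 2.85 = 370.595 × 2.85 = 1056 J
n(NH₄Cl) = 3.93 / 53.49 = 0.07347 mol
Temperature fell, so q_rxn = +|q_surr| = 1.056 kJ
ΔH = q_rxn / n = 14.37 kJ/mol

ΔH = 14.4 kJ/mol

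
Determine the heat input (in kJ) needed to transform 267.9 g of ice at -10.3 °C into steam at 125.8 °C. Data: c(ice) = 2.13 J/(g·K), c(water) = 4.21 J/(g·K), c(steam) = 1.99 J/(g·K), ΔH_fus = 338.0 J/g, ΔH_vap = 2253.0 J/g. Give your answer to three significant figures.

q = 827 kJ

q1 (heat ice -10.3→0.0 °C): 267.9 × 2.13 × 10.3 = 5877 J
q2 (melt at 0 °C): 267.9 × 338.0 = 90550 J
q3 (heat water 0.0→100.0 °C): 267.9 × 4.21 × 100.0 = 112786 J
q4 (vaporize at 100 °C): 267.9 × 2253.0 = 603579 J
q5 (heat steam 100.0→125.8 °C): 267.9 × 1.99 × 25.8 = 13755 J
Total: 5877 + 90550 + 112786 + 603579 + 13755 = 826547 J = 827 kJ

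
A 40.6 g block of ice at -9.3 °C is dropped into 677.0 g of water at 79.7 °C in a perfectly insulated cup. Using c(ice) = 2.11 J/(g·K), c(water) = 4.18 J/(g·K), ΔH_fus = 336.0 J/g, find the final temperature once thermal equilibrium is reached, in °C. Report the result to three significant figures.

Heat to bring ice to 0 °C and melt it: q₁ = 40.6×2.11×9.3 + 40.6×336.0 = 14438 J
Heat the water can supply cooling to 0 °C: 677.0×4.18×79.7 = 225540 J > q₁, so all ice melts.
Energy balance: 677.0×4.18×(79.7 − T) = 14438 + 40.6×4.18×(T − 0)
2829.86(79.7 − T) = 14438 + 169.708 T
225540 − 14438 = 2999.568 T
T = 211102 / 2999.568 = 70.38 °C

T_f = 70.4 °C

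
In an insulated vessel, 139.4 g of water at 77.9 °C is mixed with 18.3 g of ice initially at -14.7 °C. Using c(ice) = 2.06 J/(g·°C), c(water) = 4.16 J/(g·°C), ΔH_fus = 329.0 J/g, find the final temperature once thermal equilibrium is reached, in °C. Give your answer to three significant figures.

T_f = 58.8 °C

Heat to bring ice to 0 °C and melt it: q₁ = 18.3×2.06×14.7 + 18.3×329.0 = 6574.9 J
Heat the water can supply cooling to 0 °C: 139.4×4.16×77.9 = 45174.5 J > q₁, so all ice melts.
Energy balance: 139.4×4.16×(77.9 − T) = 6574.9 + 18.3×4.16×(T − 0)
579.904(77.9 − T) = 6574.9 + 76.128 T
45174.5 − 6574.9 = 656.032 T
T = 38599.6 / 656.032 = 58.84 °C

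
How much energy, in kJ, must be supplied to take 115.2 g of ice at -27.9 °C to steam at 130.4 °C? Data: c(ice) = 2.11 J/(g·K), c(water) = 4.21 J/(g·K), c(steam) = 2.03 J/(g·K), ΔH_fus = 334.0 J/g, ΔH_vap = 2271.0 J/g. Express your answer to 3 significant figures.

q1 (heat ice -27.9→0.0 °C): 115.2 × 2.11 × 27.9 = 6782 J
q2 (melt at 0 °C): 115.2 × 334.0 = 38477 J
q3 (heat water 0.0→100.0 °C): 115.2 × 4.21 × 100.0 = 48499 J
q4 (vaporize at 100 °C): 115.2 × 2271.0 = 261619 J
q5 (heat steam 100.0→130.4 °C): 115.2 × 2.03 × 30.4 = 7109 J
Total: 6782 + 38477 + 48499 + 261619 + 7109 = 362486 J = 362 kJ

q = 362 kJ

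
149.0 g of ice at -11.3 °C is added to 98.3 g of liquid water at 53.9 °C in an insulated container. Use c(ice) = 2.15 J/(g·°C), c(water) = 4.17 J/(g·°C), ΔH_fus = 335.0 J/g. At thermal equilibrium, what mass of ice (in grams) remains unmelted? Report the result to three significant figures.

m_ice remaining = 93.9 g

Heat to warm all ice to 0 °C: 149.0×2.15×11.3 = 3620.0 J
Heat released by water cooling to 0 °C: 98.3×4.17×53.9 = 22094 J
22094 J < 3620.0 + 149.0×335.0 = 53535.0 J, so not all ice melts; final T = 0 °C.
Heat left for melting: 22094 − 3620.0 = 18474.0 J
Mass melted = 18474.0 / 335.0 = 55.15 g
Ice remaining = 149.0 − 55.15 = 93.85 g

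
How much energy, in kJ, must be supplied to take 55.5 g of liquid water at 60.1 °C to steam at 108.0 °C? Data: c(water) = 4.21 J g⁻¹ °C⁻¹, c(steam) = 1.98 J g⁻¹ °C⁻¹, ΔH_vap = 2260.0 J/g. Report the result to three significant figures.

q = 136 kJ

q1 (heat water 60.1→100.0 °C): 55.5 × 4.21 × 39.9 = 9323 J
q2 (vaporize at 100 °C): 55.5 × 2260.0 = 125430 J
q3 (heat steam 100.0→108.0 °C): 55.5 × 1.98 × 8.0 = 879 J
Total: 9323 + 125430 + 879 = 135632 J = 136 kJ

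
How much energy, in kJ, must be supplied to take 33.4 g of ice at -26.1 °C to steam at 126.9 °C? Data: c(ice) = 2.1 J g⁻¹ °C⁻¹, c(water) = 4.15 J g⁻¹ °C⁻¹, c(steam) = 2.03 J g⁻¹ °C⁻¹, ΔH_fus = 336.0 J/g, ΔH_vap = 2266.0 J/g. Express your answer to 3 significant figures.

q = 104 kJ

q1 (heat ice -26.1→0.0 °C): 33.4 × 2.1 × 26.1 = 1831 J
q2 (melt at 0 °C): 33.4 × 336.0 = 11222 J
q3 (heat water 0.0→100.0 °C): 33.4 × 4.15 × 100.0 = 13861 J
q4 (vaporize at 100 °C): 33.4 × 2266.0 = 75684 J
q5 (heat steam 100.0→126.9 °C): 33.4 × 2.03 × 26.9 = 1824 J
Total: 1831 + 11222 + 13861 + 75684 + 1824 = 104422 J = 104 kJ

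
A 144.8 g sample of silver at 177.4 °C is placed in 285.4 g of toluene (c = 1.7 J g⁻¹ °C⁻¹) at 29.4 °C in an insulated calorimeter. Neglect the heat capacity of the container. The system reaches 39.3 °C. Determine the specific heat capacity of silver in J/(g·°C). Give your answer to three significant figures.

c = 0.240 J/(g·°C)

q_gained = (285.4 × 1.7) × (39.3 − 29.4) = 4803 J
q_lost = 144.8 × c × (177.4 − 39.3) = 19996.88 c
Set equal: c = 4803 / 19996.88 = 0.240 J/(g·°C)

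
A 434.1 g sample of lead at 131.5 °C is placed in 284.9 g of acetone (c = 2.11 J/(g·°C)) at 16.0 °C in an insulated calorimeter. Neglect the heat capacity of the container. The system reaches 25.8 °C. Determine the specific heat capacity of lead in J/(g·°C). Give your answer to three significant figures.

q_gained = (284.9 × 2.11) × (25.8 − 16.0) = 5891 J
q_lost = 434.1 × c × (131.5 − 25.8) = 45884.37 c
Set equal: c = 5891 / 45884.37 = 0.128 J/(g·°C)

c = 0.128 J/(g·°C)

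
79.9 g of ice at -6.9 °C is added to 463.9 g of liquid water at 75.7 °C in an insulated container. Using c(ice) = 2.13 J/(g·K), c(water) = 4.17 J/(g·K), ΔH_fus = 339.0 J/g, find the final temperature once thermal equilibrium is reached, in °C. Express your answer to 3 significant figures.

T_f = 52.1 °C

Heat to bring ice to 0 °C and melt it: q₁ = 79.9×2.13×6.9 + 79.9×339.0 = 28260 J
Heat the water can supply cooling to 0 °C: 463.9×4.17×75.7 = 146439 J > q₁, so all ice melts.
Energy balance: 463.9×4.17×(75.7 − T) = 28260 + 79.9×4.17×(T − 0)
1934.463(75.7 − T) = 28260 + 333.183 T
146439 − 28260 = 2267.646 T
T = 118179 / 2267.646 = 52.12 °C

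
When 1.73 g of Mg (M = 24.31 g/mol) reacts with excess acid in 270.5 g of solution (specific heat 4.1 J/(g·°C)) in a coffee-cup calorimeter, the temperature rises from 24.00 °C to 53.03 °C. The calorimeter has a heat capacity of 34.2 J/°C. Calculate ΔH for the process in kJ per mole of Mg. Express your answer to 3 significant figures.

|ΔT| = |53.03 − 24.00| = 29.03 °C
|q_surr| = (270.5 × 4.1 + 34.2) × 29.03 = 1143.25 × 29.03 = 33190 J
n(Mg) = 1.73 / 24.31 = 0.07116 mol
Temperature rose, so q_rxn = −|q_surr| = -33.19 kJ
ΔH = q_rxn / n = -466.4 kJ/mol

ΔH = -466 kJ/mol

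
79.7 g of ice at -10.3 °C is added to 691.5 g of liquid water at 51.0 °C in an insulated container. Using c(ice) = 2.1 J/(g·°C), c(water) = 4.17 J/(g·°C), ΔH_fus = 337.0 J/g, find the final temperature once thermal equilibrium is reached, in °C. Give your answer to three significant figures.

Heat to bring ice to 0 °C and melt it: q₁ = 79.7×2.1×10.3 + 79.7×337.0 = 28583 J
Heat the water can supply cooling to 0 °C: 691.5×4.17×51.0 = 147061 J > q₁, so all ice melts.
Energy balance: 691.5×4.17×(51.0 − T) = 28583 + 79.7×4.17×(T − 0)
2883.555(51.0 − T) = 28583 + 332.349 T
147061 − 28583 = 3215.904 T
T = 118478 / 3215.904 = 36.84 °C

T_f = 36.8 °C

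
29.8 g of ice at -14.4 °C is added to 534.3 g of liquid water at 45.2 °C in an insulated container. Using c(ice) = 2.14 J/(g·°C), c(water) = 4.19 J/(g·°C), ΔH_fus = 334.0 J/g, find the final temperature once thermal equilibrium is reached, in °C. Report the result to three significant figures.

T_f = 38.2 °C

Heat to bring ice to 0 °C and melt it: q₁ = 29.8×2.14×14.4 + 29.8×334.0 = 10872 J
Heat the water can supply cooling to 0 °C: 534.3×4.19×45.2 = 101190 J > q₁, so all ice melts.
Energy balance: 534.3×4.19×(45.2 − T) = 10872 + 29.8×4.19×(T − 0)
2238.717(45.2 − T) = 10872 + 124.862 T
101190 − 10872 = 2363.579 T
T = 90318 / 2363.579 = 38.21 °C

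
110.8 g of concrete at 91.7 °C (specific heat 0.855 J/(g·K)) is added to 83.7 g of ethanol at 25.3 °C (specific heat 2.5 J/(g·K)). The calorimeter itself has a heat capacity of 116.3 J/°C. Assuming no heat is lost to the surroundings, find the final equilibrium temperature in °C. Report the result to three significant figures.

T_f = 40.3 °C

Heat lost by concrete = heat gained by ethanol + calorimeter.
(110.8)(0.855)(91.7 − T) = [(83.7)(2.5) + 116.3](T − 25.3)
94.734 (91.7 − T) = 325.55 (T − 25.3)
8687.1 − 94.734 T = 325.55 T − 8236.4
16923.5 = 420.284 T
T = 40.27 °C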